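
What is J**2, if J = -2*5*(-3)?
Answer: 900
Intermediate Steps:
J = 30 (J = -10*(-3) = 30)
J**2 = 30**2 = 900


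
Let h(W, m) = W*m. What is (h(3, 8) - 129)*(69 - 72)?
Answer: 315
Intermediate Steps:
(h(3, 8) - 129)*(69 - 72) = (3*8 - 129)*(69 - 72) = (24 - 129)*(-3) = -105*(-3) = 315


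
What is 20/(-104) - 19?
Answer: -499/26 ≈ -19.192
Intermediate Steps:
20/(-104) - 19 = 20*(-1/104) - 19 = -5/26 - 19 = -499/26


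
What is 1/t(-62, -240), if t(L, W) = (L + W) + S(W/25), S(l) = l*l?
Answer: -25/5246 ≈ -0.0047655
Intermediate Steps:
S(l) = l²
t(L, W) = L + W + W²/625 (t(L, W) = (L + W) + (W/25)² = (L + W) + W²/625 = L + W + W²/625)
1/t(-62, -240) = 1/(-62 - 240 + (1/625)*(-240)²) = 1/(-62 - 240 + (1/625)*57600) = 1/(-62 - 240 + 2304/25) = 1/(-5246/25) = -25/5246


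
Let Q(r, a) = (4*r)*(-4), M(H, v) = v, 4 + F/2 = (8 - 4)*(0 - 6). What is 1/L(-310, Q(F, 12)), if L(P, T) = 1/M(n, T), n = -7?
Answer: 896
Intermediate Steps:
F = -56 (F = -8 + 2*((8 - 4)*(0 - 6)) = -8 + 2*(4*(-6)) = -8 + 2*(-24) = -8 - 48 = -56)
Q(r, a) = -16*r
L(P, T) = 1/T
1/L(-310, Q(F, 12)) = 1/(1/(-16*(-56))) = 1/(1/896) = 896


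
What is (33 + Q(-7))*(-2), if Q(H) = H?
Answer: -52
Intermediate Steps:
(33 + Q(-7))*(-2) = (33 - 7)*(-2) = 26*(-2) = -52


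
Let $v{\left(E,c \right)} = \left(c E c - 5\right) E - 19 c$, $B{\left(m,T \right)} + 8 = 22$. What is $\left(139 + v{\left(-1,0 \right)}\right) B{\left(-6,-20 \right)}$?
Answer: $2016$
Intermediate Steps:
$B{\left(m,T \right)} = 14$ ($B{\left(m,T \right)} = -8 + 22 = 14$)
$v{\left(E,c \right)} = - 19 c + E \left(-5 + E c^{2}\right)$ ($v{\left(E,c \right)} = \left(E c c - 5\right) E - 19 c = \left(E c^{2} - 5\right) E - 19 c = \left(-5 + E c^{2}\right) E - 19 c = E \left(-5 + E c^{2}\right) - 19 c = - 19 c + E \left(-5 + E c^{2}\right)$)
$\left(139 + v{\left(-1,0 \right)}\right) B{\left(-6,-20 \right)} = \left(139 - \left(-5 - \left(-1\right)^{2} \cdot 0^{2}\right)\right) 14 = \left(139 + \left(0 + 5 + 1 \cdot 0\right)\right) 14 = \left(139 + \left(0 + 5 + 0\right)\right) 14 = \left(139 + 5\right) 14 = 144 \cdot 14 = 2016$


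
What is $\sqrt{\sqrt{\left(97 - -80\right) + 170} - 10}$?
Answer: $\sqrt{-10 + \sqrt{347}} \approx 2.9373$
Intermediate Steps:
$\sqrt{\sqrt{\left(97 - -80\right) + 170} - 10} = \sqrt{\sqrt{\left(97 + 80\right) + 170} - 10} = \sqrt{\sqrt{177 + 170} - 10} = \sqrt{\sqrt{347} - 10} = \sqrt{-10 + \sqrt{347}}$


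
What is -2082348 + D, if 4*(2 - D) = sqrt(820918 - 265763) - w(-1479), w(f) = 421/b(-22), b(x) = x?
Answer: -183246869/88 - sqrt(555155)/4 ≈ -2.0825e+6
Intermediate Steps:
w(f) = -421/22 (w(f) = 421/(-22) = 421*(-1/22) = -421/22)
D = -245/88 - sqrt(555155)/4 (D = 2 - (sqrt(820918 - 265763) - 1*(-421/22))/4 = 2 - (sqrt(555155) + 421/22)/4 = 2 - (421/22 + sqrt(555155))/4 = 2 + (-421/88 - sqrt(555155)/4) = -245/88 - sqrt(555155)/4 ≈ -189.06)
-2082348 + D = -2082348 + (-245/88 - sqrt(555155)/4) = -183246869/88 - sqrt(555155)/4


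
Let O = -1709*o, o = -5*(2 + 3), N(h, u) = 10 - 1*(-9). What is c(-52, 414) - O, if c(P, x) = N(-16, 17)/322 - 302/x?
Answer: -123818993/2898 ≈ -42726.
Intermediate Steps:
N(h, u) = 19 (N(h, u) = 10 + 9 = 19)
c(P, x) = 19/322 - 302/x
o = -25 (o = -5*5 = -25)
O = 42725 (O = -1709*(-25) = 42725)
c(-52, 414) - O = (19/322 - 302/414) - 1*42725 = (19/322 - 302*1/414) - 42725 = (19/322 - 151/207) - 42725 = -1943/2898 - 42725 = -123818993/2898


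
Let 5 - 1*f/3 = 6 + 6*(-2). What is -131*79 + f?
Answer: -10316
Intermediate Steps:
f = 33 (f = 15 - 3*(6 + 6*(-2)) = 15 - 3*(6 - 12) = 15 - 3*(-6) = 15 + 18 = 33)
-131*79 + f = -131*79 + 33 = -10349 + 33 = -10316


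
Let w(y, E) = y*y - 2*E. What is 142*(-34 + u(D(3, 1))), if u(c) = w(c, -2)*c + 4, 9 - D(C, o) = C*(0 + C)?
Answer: -4260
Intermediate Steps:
D(C, o) = 9 - C² (D(C, o) = 9 - C*(0 + C) = 9 - C*C = 9 - C²)
w(y, E) = y² - 2*E
u(c) = 4 + c*(4 + c²) (u(c) = (c² - 2*(-2))*c + 4 = (c² + 4)*c + 4 = (4 + c²)*c + 4 = c*(4 + c²) + 4 = 4 + c*(4 + c²))
142*(-34 + u(D(3, 1))) = 142*(-34 + (4 + (9 - 1*3²)*(4 + (9 - 1*3²)²))) = 142*(-34 + (4 + (9 - 1*9)*(4 + (9 - 1*9)²))) = 142*(-34 + (4 + (9 - 9)*(4 + (9 - 9)²))) = 142*(-34 + (4 + 0*(4 + 0²))) = 142*(-34 + (4 + 0*(4 + 0))) = 142*(-34 + (4 + 0*4)) = 142*(-34 + (4 + 0)) = 142*(-34 + 4) = 142*(-30) = -4260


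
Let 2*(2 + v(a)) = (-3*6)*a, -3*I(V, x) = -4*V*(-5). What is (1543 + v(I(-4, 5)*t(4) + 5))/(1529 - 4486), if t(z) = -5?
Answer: -2696/2957 ≈ -0.91173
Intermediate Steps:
I(V, x) = -20*V/3 (I(V, x) = -(-4*V)*(-5)/3 = -20*V/3)
v(a) = -2 - 9*a (v(a) = -2 + ((-3*6)*a)/2 = -2 + (-18*a)/2 = -2 - 9*a)
(1543 + v(I(-4, 5)*t(4) + 5))/(1529 - 4486) = (1543 + (-2 - 9*(-20/3*(-4)*(-5) + 5)))/(1529 - 4486) = (1543 + (-2 - 9*((80/3)*(-5) + 5)))/(-2957) = (1543 + (-2 - 9*(-400/3 + 5)))*(-1/2957) = (1543 + (-2 - 9*(-385/3)))*(-1/2957) = (1543 + (-2 + 1155))*(-1/2957) = (1543 + 1153)*(-1/2957) = 2696*(-1/2957) = -2696/2957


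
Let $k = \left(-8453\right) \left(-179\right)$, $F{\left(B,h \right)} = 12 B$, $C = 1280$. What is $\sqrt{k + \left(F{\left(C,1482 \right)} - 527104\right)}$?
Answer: $\sqrt{1001343} \approx 1000.7$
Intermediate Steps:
$k = 1513087$
$\sqrt{k + \left(F{\left(C,1482 \right)} - 527104\right)} = \sqrt{1513087 + \left(12 \cdot 1280 - 527104\right)} = \sqrt{1513087 + \left(15360 - 527104\right)} = \sqrt{1513087 - 511744} = \sqrt{1001343}$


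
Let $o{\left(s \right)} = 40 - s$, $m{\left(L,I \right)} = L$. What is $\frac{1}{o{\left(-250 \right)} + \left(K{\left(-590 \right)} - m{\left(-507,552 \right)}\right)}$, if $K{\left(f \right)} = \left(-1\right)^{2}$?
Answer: $\frac{1}{798} \approx 0.0012531$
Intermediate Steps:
$K{\left(f \right)} = 1$
$\frac{1}{o{\left(-250 \right)} + \left(K{\left(-590 \right)} - m{\left(-507,552 \right)}\right)} = \frac{1}{\left(40 - -250\right) + \left(1 - -507\right)} = \frac{1}{\left(40 + 250\right) + \left(1 + 507\right)} = \frac{1}{290 + 508} = \frac{1}{798}$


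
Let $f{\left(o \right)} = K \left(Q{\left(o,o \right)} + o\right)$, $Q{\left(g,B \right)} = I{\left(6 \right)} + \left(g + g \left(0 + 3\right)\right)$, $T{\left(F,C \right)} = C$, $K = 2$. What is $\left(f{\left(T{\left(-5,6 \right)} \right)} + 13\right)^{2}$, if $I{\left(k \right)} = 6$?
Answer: $7225$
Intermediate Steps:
$Q{\left(g,B \right)} = 6 + 4 g$ ($Q{\left(g,B \right)} = 6 + \left(g + g \left(0 + 3\right)\right) = 6 + \left(g + g 3\right) = 6 + \left(g + 3 g\right) = 6 + 4 g$)
$f{\left(o \right)} = 12 + 10 o$ ($f{\left(o \right)} = 2 \left(\left(6 + 4 o\right) + o\right) = 2 \left(6 + 5 o\right) = 12 + 10 o$)
$\left(f{\left(T{\left(-5,6 \right)} \right)} + 13\right)^{2} = \left(\left(12 + 10 \cdot 6\right) + 13\right)^{2} = \left(\left(12 + 60\right) + 13\right)^{2} = \left(72 + 13\right)^{2} = 85^{2} = 7225$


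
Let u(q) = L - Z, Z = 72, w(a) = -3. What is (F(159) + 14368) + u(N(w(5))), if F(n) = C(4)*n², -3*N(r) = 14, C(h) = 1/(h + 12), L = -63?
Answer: 253009/16 ≈ 15813.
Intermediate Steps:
C(h) = 1/(12 + h)
N(r) = -14/3 (N(r) = -⅓*14 = -14/3)
u(q) = -135 (u(q) = -63 - 1*72 = -63 - 72 = -135)
F(n) = n²/16 (F(n) = n²/(12 + 4) = n²/16)
(F(159) + 14368) + u(N(w(5))) = ((1/16)*159² + 14368) - 135 = ((1/16)*25281 + 14368) - 135 = (25281/16 + 14368) - 135 = 255169/16 - 135 = 253009/16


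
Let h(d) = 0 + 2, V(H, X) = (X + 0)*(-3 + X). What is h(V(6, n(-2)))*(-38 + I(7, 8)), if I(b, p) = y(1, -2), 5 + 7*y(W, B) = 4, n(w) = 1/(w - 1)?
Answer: -534/7 ≈ -76.286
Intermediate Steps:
n(w) = 1/(-1 + w)
y(W, B) = -⅐ (y(W, B) = -5/7 + (⅐)*4 = -5/7 + 4/7 = -⅐)
V(H, X) = X*(-3 + X)
h(d) = 2
I(b, p) = -⅐
h(V(6, n(-2)))*(-38 + I(7, 8)) = 2*(-38 - ⅐) = 2*(-267/7) = -534/7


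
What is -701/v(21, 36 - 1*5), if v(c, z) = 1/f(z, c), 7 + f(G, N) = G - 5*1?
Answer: -13319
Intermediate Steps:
f(G, N) = -12 + G (f(G, N) = -7 + (G - 5*1) = -7 + (G - 5) = -7 + (-5 + G) = -12 + G)
v(c, z) = 1/(-12 + z)
-701/v(21, 36 - 1*5) = -(16824 - 3505) = -701/(1/(-12 + (36 - 5))) = -701/(1/(-12 + 31)) = -701/(1/19) = -701/1/19 = -701*19 = -13319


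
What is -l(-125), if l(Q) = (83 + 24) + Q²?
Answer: -15732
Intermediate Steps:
l(Q) = 107 + Q²
-l(-125) = -(107 + (-125)²) = -(107 + 15625) = -1*15732 = -15732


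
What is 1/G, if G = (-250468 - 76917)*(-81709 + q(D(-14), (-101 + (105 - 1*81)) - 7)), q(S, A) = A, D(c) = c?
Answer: 1/26777801305 ≈ 3.7344e-11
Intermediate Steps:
G = 26777801305 (G = (-250468 - 76917)*(-81709 + ((-101 + (105 - 1*81)) - 7)) = -327385*(-81709 + ((-101 + (105 - 81)) - 7)) = -327385*(-81709 + ((-101 + 24) - 7)) = -327385*(-81709 + (-77 - 7)) = -327385*(-81709 - 84) = -327385*(-81793) = 26777801305)
1/G = 1/26777801305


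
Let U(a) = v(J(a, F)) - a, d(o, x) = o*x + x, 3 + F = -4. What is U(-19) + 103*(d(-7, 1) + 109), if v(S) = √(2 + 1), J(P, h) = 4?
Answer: 10628 + √3 ≈ 10630.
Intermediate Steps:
F = -7 (F = -3 - 4 = -7)
d(o, x) = x + o*x
v(S) = √3
U(a) = √3 - a
U(-19) + 103*(d(-7, 1) + 109) = (√3 - 1*(-19)) + 103*(1*(1 - 7) + 109) = (√3 + 19) + 103*(1*(-6) + 109) = (19 + √3) + 103*(-6 + 109) = (19 + √3) + 103*103 = (19 + √3) + 10609 = 10628 + √3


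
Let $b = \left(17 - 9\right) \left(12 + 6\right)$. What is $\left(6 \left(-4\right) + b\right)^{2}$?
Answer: $14400$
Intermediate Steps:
$b = 144$ ($b = 8 \cdot 18 = 144$)
$\left(6 \left(-4\right) + b\right)^{2} = \left(6 \left(-4\right) + 144\right)^{2} = \left(-24 + 144\right)^{2} = 120^{2} = 14400$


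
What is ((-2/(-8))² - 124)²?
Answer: 3932289/256 ≈ 15361.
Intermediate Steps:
((-2/(-8))² - 124)² = ((-2*(-⅛))² - 124)² = ((¼)² - 124)² = (1/16 - 124)² = (-1983/16)² = 3932289/256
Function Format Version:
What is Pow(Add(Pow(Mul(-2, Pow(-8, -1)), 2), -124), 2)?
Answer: Rational(3932289, 256) ≈ 15361.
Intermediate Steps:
Pow(Add(Pow(Mul(-2, Pow(-8, -1)), 2), -124), 2) = Pow(Add(Pow(Mul(-2, Rational(-1, 8)), 2), -124), 2) = Pow(Add(Pow(Rational(1, 4), 2), -124), 2) = Pow(Add(Rational(1, 16), -124), 2) = Pow(Rational(-1983, 16), 2) = Rational(3932289, 256)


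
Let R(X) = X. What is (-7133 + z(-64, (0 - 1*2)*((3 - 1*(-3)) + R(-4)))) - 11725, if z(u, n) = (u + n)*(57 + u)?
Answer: -18382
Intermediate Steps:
z(u, n) = (57 + u)*(n + u) (z(u, n) = (n + u)*(57 + u) = (57 + u)*(n + u))
(-7133 + z(-64, (0 - 1*2)*((3 - 1*(-3)) + R(-4)))) - 11725 = (-7133 + ((-64)² + 57*((0 - 1*2)*((3 - 1*(-3)) - 4)) + 57*(-64) + ((0 - 1*2)*((3 - 1*(-3)) - 4))*(-64))) - 11725 = (-7133 + (4096 + 57*((0 - 2)*((3 + 3) - 4)) - 3648 + ((0 - 2)*((3 + 3) - 4))*(-64))) - 11725 = (-7133 + (4096 + 57*(-2*(6 - 4)) - 3648 - 2*(6 - 4)*(-64))) - 11725 = (-7133 + (4096 + 57*(-2*2) - 3648 - 2*2*(-64))) - 11725 = (-7133 + (4096 + 57*(-4) - 3648 - 4*(-64))) - 11725 = (-7133 + (4096 - 228 - 3648 + 256)) - 11725 = (-7133 + 476) - 11725 = -6657 - 11725 = -18382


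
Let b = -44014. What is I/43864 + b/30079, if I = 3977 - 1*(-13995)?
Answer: -347512577/329846314 ≈ -1.0536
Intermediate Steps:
I = 17972 (I = 3977 + 13995 = 17972)
I/43864 + b/30079 = 17972/43864 - 44014/30079 = 17972*(1/43864) - 44014*1/30079 = 4493/10966 - 44014/30079 = -347512577/329846314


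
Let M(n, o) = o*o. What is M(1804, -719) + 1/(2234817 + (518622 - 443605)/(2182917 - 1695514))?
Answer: 563103173577217951/1089256585268 ≈ 5.1696e+5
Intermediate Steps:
M(n, o) = o²
M(1804, -719) + 1/(2234817 + (518622 - 443605)/(2182917 - 1695514)) = (-719)² + 1/(2234817 + (518622 - 443605)/(2182917 - 1695514)) = 516961 + 1/(2234817 + 75017/487403) = 516961 + 1/(1089256585268/487403) = 516961 + 487403/1089256585268 = 563103173577217951/1089256585268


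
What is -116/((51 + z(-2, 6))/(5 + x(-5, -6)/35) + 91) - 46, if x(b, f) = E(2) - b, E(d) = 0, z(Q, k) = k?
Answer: -57742/1225 ≈ -47.136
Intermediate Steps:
x(b, f) = -b (x(b, f) = 0 - b = -b)
-116/((51 + z(-2, 6))/(5 + x(-5, -6)/35) + 91) - 46 = -116/((51 + 6)/(5 - 1*(-5)/35) + 91) - 46 = -116/(57/(5 + 5*(1/35)) + 91) - 46 = -116/(57/(5 + 1/7) + 91) - 46 = -116/(57/(36/7) + 91) - 46 = -116/(57*(7/36) + 91) - 46 = -116/(133/12 + 91) - 46 = -116/1225/12 - 46 = -116*12/1225 - 46 = -1392/1225 - 46 = -57742/1225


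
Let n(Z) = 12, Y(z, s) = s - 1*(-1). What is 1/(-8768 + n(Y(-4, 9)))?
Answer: -1/8756 ≈ -0.00011421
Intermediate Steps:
Y(z, s) = 1 + s (Y(z, s) = s + 1 = 1 + s)
1/(-8768 + n(Y(-4, 9))) = 1/(-8768 + 12) = 1/(-8756) = -1/8756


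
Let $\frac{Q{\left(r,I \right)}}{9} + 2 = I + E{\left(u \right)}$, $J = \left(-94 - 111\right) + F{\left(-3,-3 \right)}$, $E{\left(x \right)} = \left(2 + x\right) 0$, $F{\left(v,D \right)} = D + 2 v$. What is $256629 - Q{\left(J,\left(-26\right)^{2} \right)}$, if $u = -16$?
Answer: $250563$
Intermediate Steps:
$E{\left(x \right)} = 0$
$J = -214$ ($J = \left(-94 - 111\right) + \left(-3 + 2 \left(-3\right)\right) = -205 - 9 = -214$)
$Q{\left(r,I \right)} = -18 + 9 I$ ($Q{\left(r,I \right)} = -18 + 9 \left(I + 0\right) = -18 + 9 I$)
$256629 - Q{\left(J,\left(-26\right)^{2} \right)} = 256629 - \left(-18 + 9 \left(-26\right)^{2}\right) = 256629 - \left(-18 + 9 \cdot 676\right) = 256629 - \left(-18 + 6084\right) = 256629 - 6066 = 250563$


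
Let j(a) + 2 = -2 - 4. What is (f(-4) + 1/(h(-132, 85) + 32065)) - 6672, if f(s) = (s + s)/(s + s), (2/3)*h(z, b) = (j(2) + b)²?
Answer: -546468305/81917 ≈ -6671.0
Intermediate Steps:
j(a) = -8 (j(a) = -2 + (-2 - 4) = -2 - 6 = -8)
h(z, b) = 3*(-8 + b)²/2
f(s) = 1 (f(s) = (2*s)/((2*s)) = (2*s)*(1/(2*s)) = 1)
(f(-4) + 1/(h(-132, 85) + 32065)) - 6672 = (1 + 1/(3*(-8 + 85)²/2 + 32065)) - 6672 = (1 + 1/((3/2)*77² + 32065)) - 6672 = (1 + 1/((3/2)*5929 + 32065)) - 6672 = (1 + 1/(17787/2 + 32065)) - 6672 = (1 + 1/(81917/2)) - 6672 = (1 + 2/81917) - 6672 = 81919/81917 - 6672 = -546468305/81917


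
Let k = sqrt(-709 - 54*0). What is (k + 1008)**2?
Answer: (1008 + I*sqrt(709))**2 ≈ 1.0154e+6 + 53680.0*I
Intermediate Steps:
k = I*sqrt(709) (k = sqrt(-709 + 0) = sqrt(-709) = I*sqrt(709) ≈ 26.627*I)
(k + 1008)**2 = (I*sqrt(709) + 1008)**2 = (1008 + I*sqrt(709))**2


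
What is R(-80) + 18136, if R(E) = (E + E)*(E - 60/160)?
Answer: 30996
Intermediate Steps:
R(E) = 2*E*(-3/8 + E) (R(E) = (2*E)*(E - 60*1/160) = (2*E)*(E - 3/8) = (2*E)*(-3/8 + E) = 2*E*(-3/8 + E))
R(-80) + 18136 = (1/4)*(-80)*(-3 + 8*(-80)) + 18136 = (1/4)*(-80)*(-3 - 640) + 18136 = (1/4)*(-80)*(-643) + 18136 = 12860 + 18136 = 30996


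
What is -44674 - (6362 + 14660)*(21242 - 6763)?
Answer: -304422212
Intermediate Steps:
-44674 - (6362 + 14660)*(21242 - 6763) = -44674 - 21022*14479 = -44674 - 1*304377538 = -44674 - 304377538 = -304422212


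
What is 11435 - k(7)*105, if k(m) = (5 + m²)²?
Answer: -294745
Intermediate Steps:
11435 - k(7)*105 = 11435 - (5 + 7²)²*105 = 11435 - (5 + 49)²*105 = 11435 - 54²*105 = 11435 - 2916*105 = 11435 - 1*306180 = 11435 - 306180 = -294745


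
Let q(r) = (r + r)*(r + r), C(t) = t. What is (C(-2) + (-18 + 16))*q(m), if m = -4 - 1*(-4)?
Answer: 0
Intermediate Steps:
m = 0 (m = -4 + 4 = 0)
q(r) = 4*r**2 (q(r) = (2*r)*(2*r) = 4*r**2)
(C(-2) + (-18 + 16))*q(m) = (-2 + (-18 + 16))*(4*0**2) = (-2 - 2)*(4*0) = -4*0 = 0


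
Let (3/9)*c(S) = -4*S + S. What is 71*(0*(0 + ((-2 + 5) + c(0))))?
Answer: 0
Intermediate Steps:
c(S) = -9*S (c(S) = 3*(-4*S + S) = 3*(-3*S) = -9*S)
71*(0*(0 + ((-2 + 5) + c(0)))) = 71*(0*(0 + ((-2 + 5) - 9*0))) = 71*(0*(0 + (3 + 0))) = 71*(0*(0 + 3)) = 71*(0*3) = 71*0 = 0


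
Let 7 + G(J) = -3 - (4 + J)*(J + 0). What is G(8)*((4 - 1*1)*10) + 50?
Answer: -3130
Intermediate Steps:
G(J) = -10 - J*(4 + J) (G(J) = -7 + (-3 - (4 + J)*(J + 0)) = -7 + (-3 - (4 + J)*J) = -7 + (-3 - J*(4 + J)) = -10 - J*(4 + J))
G(8)*((4 - 1*1)*10) + 50 = (-10 - 1*8² - 4*8)*((4 - 1*1)*10) + 50 = (-10 - 1*64 - 32)*((4 - 1)*10) + 50 = (-10 - 64 - 32)*(3*10) + 50 = -106*30 + 50 = -3180 + 50 = -3130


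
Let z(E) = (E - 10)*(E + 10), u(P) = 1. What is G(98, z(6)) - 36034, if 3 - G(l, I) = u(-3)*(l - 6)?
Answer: -36123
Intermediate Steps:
z(E) = (-10 + E)*(10 + E)
G(l, I) = 9 - l (G(l, I) = 3 - (l - 6) = 3 - (-6 + l) = 3 + (6 - l) = 9 - l)
G(98, z(6)) - 36034 = (9 - 1*98) - 36034 = (9 - 98) - 36034 = -89 - 36034 = -36123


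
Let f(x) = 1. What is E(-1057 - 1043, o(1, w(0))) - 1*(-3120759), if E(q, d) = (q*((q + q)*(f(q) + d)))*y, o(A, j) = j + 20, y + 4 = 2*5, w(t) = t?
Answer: 1114440759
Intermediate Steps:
y = 6 (y = -4 + 2*5 = -4 + 10 = 6)
o(A, j) = 20 + j
E(q, d) = 12*q**2*(1 + d) (E(q, d) = (q*((q + q)*(1 + d)))*6 = (q*((2*q)*(1 + d)))*6 = (q*(2*q*(1 + d)))*6 = (2*q**2*(1 + d))*6 = 12*q**2*(1 + d))
E(-1057 - 1043, o(1, w(0))) - 1*(-3120759) = 12*(-1057 - 1043)**2*(1 + (20 + 0)) - 1*(-3120759) = 12*(-2100)**2*(1 + 20) + 3120759 = 12*4410000*21 + 3120759 = 1111320000 + 3120759 = 1114440759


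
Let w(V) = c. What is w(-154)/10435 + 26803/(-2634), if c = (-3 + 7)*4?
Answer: -279647161/27485790 ≈ -10.174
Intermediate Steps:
c = 16 (c = 4*4 = 16)
w(V) = 16
w(-154)/10435 + 26803/(-2634) = 16/10435 + 26803/(-2634) = 16*(1/10435) + 26803*(-1/2634) = 16/10435 - 26803/2634 = -279647161/27485790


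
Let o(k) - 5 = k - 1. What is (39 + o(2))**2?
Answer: 2025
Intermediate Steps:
o(k) = 4 + k (o(k) = 5 + (k - 1) = 5 + (-1 + k) = 4 + k)
(39 + o(2))**2 = (39 + (4 + 2))**2 = (39 + 6)**2 = 45**2 = 2025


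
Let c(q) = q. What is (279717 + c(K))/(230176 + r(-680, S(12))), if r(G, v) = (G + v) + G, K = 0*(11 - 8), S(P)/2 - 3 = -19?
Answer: 279717/228784 ≈ 1.2226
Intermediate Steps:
S(P) = -32 (S(P) = 6 + 2*(-19) = 6 - 38 = -32)
K = 0 (K = 0*3 = 0)
r(G, v) = v + 2*G
(279717 + c(K))/(230176 + r(-680, S(12))) = (279717 + 0)/(230176 + (-32 + 2*(-680))) = 279717/(230176 + (-32 - 1360)) = 279717/(230176 - 1392) = 279717/228784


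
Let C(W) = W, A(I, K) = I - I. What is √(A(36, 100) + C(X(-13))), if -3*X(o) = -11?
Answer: √33/3 ≈ 1.9149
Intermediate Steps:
A(I, K) = 0
X(o) = 11/3 (X(o) = -⅓*(-11) = 11/3)
√(A(36, 100) + C(X(-13))) = √(0 + 11/3) = √(11/3) = √33/3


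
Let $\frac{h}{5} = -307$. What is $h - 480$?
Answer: $-2015$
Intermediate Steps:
$h = -1535$ ($h = 5 \left(-307\right) = -1535$)
$h - 480 = -1535 - 480 = -2015$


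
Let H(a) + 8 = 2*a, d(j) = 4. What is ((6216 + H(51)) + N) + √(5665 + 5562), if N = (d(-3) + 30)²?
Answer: 7466 + √11227 ≈ 7572.0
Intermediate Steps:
H(a) = -8 + 2*a
N = 1156 (N = (4 + 30)² = 34² = 1156)
((6216 + H(51)) + N) + √(5665 + 5562) = ((6216 + (-8 + 2*51)) + 1156) + √(5665 + 5562) = ((6216 + (-8 + 102)) + 1156) + √11227 = ((6216 + 94) + 1156) + √11227 = (6310 + 1156) + √11227 = 7466 + √11227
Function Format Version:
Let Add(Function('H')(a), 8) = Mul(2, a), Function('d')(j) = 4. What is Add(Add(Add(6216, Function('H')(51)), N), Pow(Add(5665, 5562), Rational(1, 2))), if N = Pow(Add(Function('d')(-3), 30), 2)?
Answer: Add(7466, Pow(11227, Rational(1, 2))) ≈ 7572.0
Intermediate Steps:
Function('H')(a) = Add(-8, Mul(2, a))
N = 1156 (N = Pow(Add(4, 30), 2) = Pow(34, 2) = 1156)
Add(Add(Add(6216, Function('H')(51)), N), Pow(Add(5665, 5562), Rational(1, 2))) = Add(Add(Add(6216, Add(-8, Mul(2, 51))), 1156), Pow(Add(5665, 5562), Rational(1, 2))) = Add(Add(Add(6216, Add(-8, 102)), 1156), Pow(11227, Rational(1, 2))) = Add(Add(Add(6216, 94), 1156), Pow(11227, Rational(1, 2))) = Add(Add(6310, 1156), Pow(11227, Rational(1, 2))) = Add(7466, Pow(11227, Rational(1, 2)))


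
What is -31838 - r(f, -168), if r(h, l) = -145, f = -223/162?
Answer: -31693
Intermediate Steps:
f = -223/162 (f = -223*1/162 = -223/162 ≈ -1.3765)
-31838 - r(f, -168) = -31838 - 1*(-145) = -31838 + 145 = -31693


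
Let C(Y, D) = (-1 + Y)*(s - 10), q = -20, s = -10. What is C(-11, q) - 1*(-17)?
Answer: 257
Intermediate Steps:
C(Y, D) = 20 - 20*Y (C(Y, D) = (-1 + Y)*(-10 - 10) = (-1 + Y)*(-20) = 20 - 20*Y)
C(-11, q) - 1*(-17) = (20 - 20*(-11)) - 1*(-17) = (20 + 220) + 17 = 240 + 17 = 257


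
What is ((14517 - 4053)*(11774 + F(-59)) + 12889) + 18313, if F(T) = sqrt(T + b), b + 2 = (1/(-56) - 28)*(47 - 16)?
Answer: 123234338 + 2616*I*sqrt(728770)/7 ≈ 1.2323e+8 + 3.1903e+5*I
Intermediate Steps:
b = -48751/56 (b = -2 + (1/(-56) - 28)*(47 - 16) = -2 + (-1/56 - 28)*31 = -2 - 1569/56*31 = -2 - 48639/56 = -48751/56 ≈ -870.55)
F(T) = sqrt(-48751/56 + T) (F(T) = sqrt(T - 48751/56) = sqrt(-48751/56 + T))
((14517 - 4053)*(11774 + F(-59)) + 12889) + 18313 = ((14517 - 4053)*(11774 + sqrt(-682514 + 784*(-59))/28) + 12889) + 18313 = (10464*(11774 + sqrt(-682514 - 46256)/28) + 12889) + 18313 = (10464*(11774 + sqrt(-728770)/28) + 12889) + 18313 = (10464*(11774 + (I*sqrt(728770))/28) + 12889) + 18313 = (10464*(11774 + I*sqrt(728770)/28) + 12889) + 18313 = ((123203136 + 2616*I*sqrt(728770)/7) + 12889) + 18313 = (123216025 + 2616*I*sqrt(728770)/7) + 18313 = 123234338 + 2616*I*sqrt(728770)/7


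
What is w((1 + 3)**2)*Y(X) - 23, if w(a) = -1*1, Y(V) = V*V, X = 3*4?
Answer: -167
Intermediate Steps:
X = 12
Y(V) = V**2
w(a) = -1
w((1 + 3)**2)*Y(X) - 23 = -1*12**2 - 23 = -1*144 - 23 = -144 - 23 = -167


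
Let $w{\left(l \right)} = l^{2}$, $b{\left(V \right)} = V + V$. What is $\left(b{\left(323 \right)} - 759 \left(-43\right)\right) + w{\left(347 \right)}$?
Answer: $153692$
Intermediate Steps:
$b{\left(V \right)} = 2 V$
$\left(b{\left(323 \right)} - 759 \left(-43\right)\right) + w{\left(347 \right)} = \left(2 \cdot 323 - 759 \left(-43\right)\right) + 347^{2} = \left(646 - -32637\right) + 120409 = \left(646 + 32637\right) + 120409 = 33283 + 120409 = 153692$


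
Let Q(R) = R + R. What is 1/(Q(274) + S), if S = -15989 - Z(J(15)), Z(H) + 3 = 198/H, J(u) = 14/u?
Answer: -7/109551 ≈ -6.3897e-5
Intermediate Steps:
Q(R) = 2*R
Z(H) = -3 + 198/H
S = -113387/7 (S = -15989 - (-3 + 198/((14/15))) = -15989 - (-3 + 198/((14*(1/15)))) = -15989 - (-3 + 198/(14/15)) = -15989 - (-3 + 198*(15/14)) = -15989 - (-3 + 1485/7) = -15989 - 1*1464/7 = -15989 - 1464/7 = -113387/7 ≈ -16198.)
1/(Q(274) + S) = 1/(2*274 - 113387/7) = 1/(548 - 113387/7) = 1/(-109551/7) = -7/109551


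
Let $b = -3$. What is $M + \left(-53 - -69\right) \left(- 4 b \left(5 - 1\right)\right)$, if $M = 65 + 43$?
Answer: $876$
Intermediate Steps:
$M = 108$
$M + \left(-53 - -69\right) \left(- 4 b \left(5 - 1\right)\right) = 108 + \left(-53 - -69\right) \left(- 4 \left(- 3 \left(5 - 1\right)\right)\right) = 108 + \left(-53 + 69\right) \left(- 4 \left(\left(-3\right) 4\right)\right) = 108 + 16 \left(- 4 \left(-12\right)\right) = 108 + 16 \left(\left(-1\right) \left(-48\right)\right) = 108 + 16 \cdot 48 = 108 + 768 = 876$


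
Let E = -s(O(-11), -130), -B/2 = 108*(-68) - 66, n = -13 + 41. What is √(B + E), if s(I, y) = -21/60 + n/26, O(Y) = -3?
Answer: √250445715/130 ≈ 121.73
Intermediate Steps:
n = 28
s(I, y) = 189/260 (s(I, y) = -21/60 + 28/26 = -21*1/60 + 28*(1/26) = -7/20 + 14/13 = 189/260)
B = 14820 (B = -2*(108*(-68) - 66) = -2*(-7344 - 66) = -2*(-7410) = 14820)
E = -189/260 (E = -1*189/260 = -189/260 ≈ -0.72692)
√(B + E) = √(14820 - 189/260) = √(3853011/260) = √250445715/130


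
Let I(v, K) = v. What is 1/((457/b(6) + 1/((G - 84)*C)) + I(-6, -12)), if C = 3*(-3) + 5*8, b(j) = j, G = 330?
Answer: 1271/89182 ≈ 0.014252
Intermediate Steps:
C = 31 (C = -9 + 40 = 31)
1/((457/b(6) + 1/((G - 84)*C)) + I(-6, -12)) = 1/((457/6 + 1/((330 - 84)*31)) - 6) = 1/((457*(⅙) + (1/31)/246) - 6) = 1/((457/6 + (1/246)*(1/31)) - 6) = 1/((457/6 + 1/7626) - 6) = 1/(96808/1271 - 6) = 1/(89182/1271) = 1271/89182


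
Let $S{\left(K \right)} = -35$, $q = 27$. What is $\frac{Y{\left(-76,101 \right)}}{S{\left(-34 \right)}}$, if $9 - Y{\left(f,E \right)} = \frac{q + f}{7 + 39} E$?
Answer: $- \frac{5363}{1610} \approx -3.3311$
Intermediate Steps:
$Y{\left(f,E \right)} = 9 - E \left(\frac{27}{46} + \frac{f}{46}\right)$ ($Y{\left(f,E \right)} = 9 - \frac{27 + f}{7 + 39} E = 9 - \frac{27 + f}{46} E = 9 - \left(27 + f\right) \frac{1}{46} E = 9 - \left(\frac{27}{46} + \frac{f}{46}\right) E = 9 - E \left(\frac{27}{46} + \frac{f}{46}\right)$)
$\frac{Y{\left(-76,101 \right)}}{S{\left(-34 \right)}} = \frac{9 - \frac{2727}{46} - \frac{101}{46} \left(-76\right)}{-35} = \left(9 - \frac{2727}{46} + \frac{3838}{23}\right) \left(- \frac{1}{35}\right) = \frac{5363}{46} \left(- \frac{1}{35}\right) = - \frac{5363}{1610}$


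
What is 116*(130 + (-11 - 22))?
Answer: 11252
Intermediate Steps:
116*(130 + (-11 - 22)) = 116*(130 - 33) = 116*97 = 11252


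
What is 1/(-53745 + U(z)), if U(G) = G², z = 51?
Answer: -1/51144 ≈ -1.9553e-5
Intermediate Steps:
1/(-53745 + U(z)) = 1/(-53745 + 51²) = 1/(-53745 + 2601) = 1/(-51144) = -1/51144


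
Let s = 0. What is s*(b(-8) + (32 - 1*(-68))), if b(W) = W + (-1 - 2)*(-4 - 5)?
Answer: 0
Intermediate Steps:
b(W) = 27 + W (b(W) = W - 3*(-9) = W + 27 = 27 + W)
s*(b(-8) + (32 - 1*(-68))) = 0*((27 - 8) + (32 - 1*(-68))) = 0*(19 + (32 + 68)) = 0*(19 + 100) = 0*119 = 0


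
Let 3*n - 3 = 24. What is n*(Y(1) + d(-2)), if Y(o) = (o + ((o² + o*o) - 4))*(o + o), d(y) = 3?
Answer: 9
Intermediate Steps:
n = 9 (n = 1 + (⅓)*24 = 1 + 8 = 9)
Y(o) = 2*o*(-4 + o + 2*o²) (Y(o) = (o + ((o² + o²) - 4))*(2*o) = (o + (2*o² - 4))*(2*o) = (o + (-4 + 2*o²))*(2*o) = (-4 + o + 2*o²)*(2*o) = 2*o*(-4 + o + 2*o²))
n*(Y(1) + d(-2)) = 9*(2*1*(-4 + 1 + 2*1²) + 3) = 9*(2*1*(-4 + 1 + 2*1) + 3) = 9*(2*1*(-4 + 1 + 2) + 3) = 9*(2*1*(-1) + 3) = 9*(-2 + 3) = 9*1 = 9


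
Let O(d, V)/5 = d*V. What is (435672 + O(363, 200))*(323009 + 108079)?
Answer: 344297915136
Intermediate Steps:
O(d, V) = 5*V*d (O(d, V) = 5*(d*V) = 5*(V*d) = 5*V*d)
(435672 + O(363, 200))*(323009 + 108079) = (435672 + 5*200*363)*(323009 + 108079) = (435672 + 363000)*431088 = 798672*431088 = 344297915136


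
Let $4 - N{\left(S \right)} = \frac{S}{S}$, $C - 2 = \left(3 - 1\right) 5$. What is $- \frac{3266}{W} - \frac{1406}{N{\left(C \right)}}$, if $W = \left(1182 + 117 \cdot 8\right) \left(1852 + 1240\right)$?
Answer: $- \frac{511538963}{1091476} \approx -468.67$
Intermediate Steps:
$C = 12$ ($C = 2 + \left(3 - 1\right) 5 = 2 + 2 \cdot 5 = 2 + 10 = 12$)
$N{\left(S \right)} = 3$ ($N{\left(S \right)} = 4 - \frac{S}{S} = 4 - 1 = 3$)
$W = 6548856$ ($W = \left(1182 + 936\right) 3092 = 2118 \cdot 3092 = 6548856$)
$- \frac{3266}{W} - \frac{1406}{N{\left(C \right)}} = - \frac{3266}{6548856} - \frac{1406}{3} = \left(-3266\right) \frac{1}{6548856} - \frac{1406}{3} = - \frac{1633}{3274428} - \frac{1406}{3} = - \frac{511538963}{1091476}$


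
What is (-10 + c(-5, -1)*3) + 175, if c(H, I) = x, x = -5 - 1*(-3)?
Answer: 159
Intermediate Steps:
x = -2 (x = -5 + 3 = -2)
c(H, I) = -2
(-10 + c(-5, -1)*3) + 175 = (-10 - 2*3) + 175 = (-10 - 6) + 175 = -16 + 175 = 159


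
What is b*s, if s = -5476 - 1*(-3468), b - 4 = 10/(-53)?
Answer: -405616/53 ≈ -7653.1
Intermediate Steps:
b = 202/53 (b = 4 + 10/(-53) = 4 + 10*(-1/53) = 4 - 10/53 = 202/53 ≈ 3.8113)
s = -2008 (s = -5476 + 3468 = -2008)
b*s = (202/53)*(-2008) = -405616/53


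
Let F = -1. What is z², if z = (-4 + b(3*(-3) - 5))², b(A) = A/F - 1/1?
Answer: 6561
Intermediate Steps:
b(A) = -1 - A (b(A) = A/(-1) - 1/1 = A*(-1) - 1*1 = -A - 1 = -1 - A)
z = 81 (z = (-4 + (-1 - (3*(-3) - 5)))² = (-4 + (-1 - (-9 - 5)))² = (-4 + (-1 - 1*(-14)))² = (-4 + (-1 + 14))² = (-4 + 13)² = 9² = 81)
z² = 81² = 6561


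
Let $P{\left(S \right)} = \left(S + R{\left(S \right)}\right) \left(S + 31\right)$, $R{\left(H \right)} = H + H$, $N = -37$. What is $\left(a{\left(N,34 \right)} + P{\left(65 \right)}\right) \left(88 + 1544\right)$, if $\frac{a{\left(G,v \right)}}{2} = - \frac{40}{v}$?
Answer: $30547200$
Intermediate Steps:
$R{\left(H \right)} = 2 H$
$a{\left(G,v \right)} = - \frac{80}{v}$ ($a{\left(G,v \right)} = 2 \left(- \frac{40}{v}\right) = - \frac{80}{v}$)
$P{\left(S \right)} = 3 S \left(31 + S\right)$ ($P{\left(S \right)} = \left(S + 2 S\right) \left(S + 31\right) = 3 S \left(31 + S\right)$)
$\left(a{\left(N,34 \right)} + P{\left(65 \right)}\right) \left(88 + 1544\right) = \left(- \frac{80}{34} + 3 \cdot 65 \left(31 + 65\right)\right) \left(88 + 1544\right) = \left(\left(-80\right) \frac{1}{34} + 3 \cdot 65 \cdot 96\right) 1632 = \left(- \frac{40}{17} + 18720\right) 1632 = \frac{318200}{17} \cdot 1632 = 30547200$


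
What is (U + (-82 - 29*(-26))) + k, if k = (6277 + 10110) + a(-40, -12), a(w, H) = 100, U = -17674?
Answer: -515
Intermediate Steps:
k = 16487 (k = (6277 + 10110) + 100 = 16387 + 100 = 16487)
(U + (-82 - 29*(-26))) + k = (-17674 + (-82 - 29*(-26))) + 16487 = (-17674 + (-82 + 754)) + 16487 = (-17674 + 672) + 16487 = -17002 + 16487 = -515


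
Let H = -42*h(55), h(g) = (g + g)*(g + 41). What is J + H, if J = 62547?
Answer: -380973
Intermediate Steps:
h(g) = 2*g*(41 + g) (h(g) = (2*g)*(41 + g) = 2*g*(41 + g))
H = -443520 (H = -84*55*(41 + 55) = -84*55*96 = -42*10560 = -443520)
J + H = 62547 - 443520 = -380973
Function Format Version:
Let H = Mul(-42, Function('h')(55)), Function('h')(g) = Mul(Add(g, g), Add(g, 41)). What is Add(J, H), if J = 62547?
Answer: -380973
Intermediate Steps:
Function('h')(g) = Mul(2, g, Add(41, g)) (Function('h')(g) = Mul(Mul(2, g), Add(41, g)) = Mul(2, g, Add(41, g)))
H = -443520 (H = Mul(-42, Mul(2, 55, Add(41, 55))) = Mul(-42, Mul(2, 55, 96)) = Mul(-42, 10560) = -443520)
Add(J, H) = Add(62547, -443520) = -380973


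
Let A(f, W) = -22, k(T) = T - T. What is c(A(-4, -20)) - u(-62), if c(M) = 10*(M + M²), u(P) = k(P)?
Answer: 4620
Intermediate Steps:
k(T) = 0
u(P) = 0
c(M) = 10*M + 10*M²
c(A(-4, -20)) - u(-62) = 10*(-22)*(1 - 22) - 1*0 = 10*(-22)*(-21) + 0 = 4620 + 0 = 4620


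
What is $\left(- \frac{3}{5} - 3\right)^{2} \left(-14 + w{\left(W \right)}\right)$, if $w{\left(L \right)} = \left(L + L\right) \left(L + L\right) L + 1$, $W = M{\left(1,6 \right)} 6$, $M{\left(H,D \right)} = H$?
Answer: $\frac{275724}{25} \approx 11029.0$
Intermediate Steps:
$W = 6$ ($W = 1 \cdot 6 = 6$)
$w{\left(L \right)} = 1 + 4 L^{3}$ ($w{\left(L \right)} = 2 L 2 L L + 1 = 4 L^{2} L + 1 = 4 L^{3} + 1 = 1 + 4 L^{3}$)
$\left(- \frac{3}{5} - 3\right)^{2} \left(-14 + w{\left(W \right)}\right) = \left(- \frac{3}{5} - 3\right)^{2} \left(-14 + \left(1 + 4 \cdot 6^{3}\right)\right) = \left(\left(-3\right) \frac{1}{5} - 3\right)^{2} \left(-14 + \left(1 + 4 \cdot 216\right)\right) = \left(- \frac{3}{5} - 3\right)^{2} \left(-14 + \left(1 + 864\right)\right) = \left(- \frac{18}{5}\right)^{2} \left(-14 + 865\right) = \frac{324}{25} \cdot 851 = \frac{275724}{25}$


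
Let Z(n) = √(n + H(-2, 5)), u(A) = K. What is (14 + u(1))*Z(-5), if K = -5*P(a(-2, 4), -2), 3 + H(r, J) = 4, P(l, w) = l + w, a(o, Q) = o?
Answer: 68*I ≈ 68.0*I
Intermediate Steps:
H(r, J) = 1 (H(r, J) = -3 + 4 = 1)
K = 20 (K = -5*(-2 - 2) = -5*(-4) = 20)
u(A) = 20
Z(n) = √(1 + n) (Z(n) = √(n + 1) = √(1 + n))
(14 + u(1))*Z(-5) = (14 + 20)*√(1 - 5) = 34*√(-4) = 34*(2*I) = 68*I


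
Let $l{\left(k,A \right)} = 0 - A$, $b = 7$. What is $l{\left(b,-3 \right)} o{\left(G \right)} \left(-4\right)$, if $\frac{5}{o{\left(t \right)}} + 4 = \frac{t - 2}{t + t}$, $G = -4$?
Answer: $\frac{240}{13} \approx 18.462$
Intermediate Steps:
$l{\left(k,A \right)} = - A$
$o{\left(t \right)} = \frac{5}{-4 + \frac{-2 + t}{2 t}}$ ($o{\left(t \right)} = \frac{5}{-4 + \frac{t - 2}{t + t}} = \frac{5}{-4 + \frac{-2 + t}{2 t}}$)
$l{\left(b,-3 \right)} o{\left(G \right)} \left(-4\right) = \left(-1\right) \left(-3\right) \left(\left(-10\right) \left(-4\right) \frac{1}{2 + 7 \left(-4\right)}\right) \left(-4\right) = 3 \left(\left(-10\right) \left(-4\right) \frac{1}{2 - 28}\right) \left(-4\right) = 3 \left(\left(-10\right) \left(-4\right) \frac{1}{-26}\right) \left(-4\right) = 3 \left(\left(-10\right) \left(-4\right) \left(- \frac{1}{26}\right)\right) \left(-4\right) = 3 \left(- \frac{20}{13}\right) \left(-4\right) = \left(- \frac{60}{13}\right) \left(-4\right) = \frac{240}{13}$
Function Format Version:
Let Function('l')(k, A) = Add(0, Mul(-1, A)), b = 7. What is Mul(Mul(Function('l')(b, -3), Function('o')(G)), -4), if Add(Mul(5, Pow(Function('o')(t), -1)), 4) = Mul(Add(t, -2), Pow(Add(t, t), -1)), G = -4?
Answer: Rational(240, 13) ≈ 18.462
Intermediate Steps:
Function('l')(k, A) = Mul(-1, A)
Function('o')(t) = Mul(5, Pow(Add(-4, Mul(Rational(1, 2), Pow(t, -1), Add(-2, t))), -1)) (Function('o')(t) = Mul(5, Pow(Add(-4, Mul(Add(t, -2), Pow(Add(t, t), -1))), -1)) = Mul(5, Pow(Add(-4, Mul(Add(-2, t), Pow(Mul(2, t), -1))), -1)) = Mul(5, Pow(Add(-4, Mul(Add(-2, t), Mul(Rational(1, 2), Pow(t, -1)))), -1)) = Mul(5, Pow(Add(-4, Mul(Rational(1, 2), Pow(t, -1), Add(-2, t))), -1)))
Mul(Mul(Function('l')(b, -3), Function('o')(G)), -4) = Mul(Mul(Mul(-1, -3), Mul(-10, -4, Pow(Add(2, Mul(7, -4)), -1))), -4) = Mul(Mul(3, Mul(-10, -4, Pow(Add(2, -28), -1))), -4) = Mul(Mul(3, Mul(-10, -4, Pow(-26, -1))), -4) = Mul(Mul(3, Mul(-10, -4, Rational(-1, 26))), -4) = Mul(Mul(3, Rational(-20, 13)), -4) = Mul(Rational(-60, 13), -4) = Rational(240, 13)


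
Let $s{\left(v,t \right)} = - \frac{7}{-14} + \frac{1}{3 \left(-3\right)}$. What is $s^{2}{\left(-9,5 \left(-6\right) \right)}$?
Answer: $\frac{49}{324} \approx 0.15123$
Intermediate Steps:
$s{\left(v,t \right)} = \frac{7}{18}$ ($s{\left(v,t \right)} = \left(-7\right) \left(- \frac{1}{14}\right) + \frac{1}{3} \left(- \frac{1}{3}\right) = \frac{1}{2} - \frac{1}{9} = \frac{7}{18}$)
$s^{2}{\left(-9,5 \left(-6\right) \right)} = \left(\frac{7}{18}\right)^{2} = \frac{49}{324}$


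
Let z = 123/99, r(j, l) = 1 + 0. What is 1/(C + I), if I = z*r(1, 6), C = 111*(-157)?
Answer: -33/575050 ≈ -5.7386e-5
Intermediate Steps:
r(j, l) = 1
z = 41/33 (z = 123*(1/99) = 41/33 ≈ 1.2424)
C = -17427
I = 41/33 (I = (41/33)*1 = 41/33 ≈ 1.2424)
1/(C + I) = 1/(-17427 + 41/33) = 1/(-575050/33) = -33/575050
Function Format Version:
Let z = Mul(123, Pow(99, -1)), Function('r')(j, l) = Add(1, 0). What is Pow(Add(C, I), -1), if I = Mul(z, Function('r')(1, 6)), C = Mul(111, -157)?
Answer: Rational(-33, 575050) ≈ -5.7386e-5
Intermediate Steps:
Function('r')(j, l) = 1
z = Rational(41, 33) (z = Mul(123, Rational(1, 99)) = Rational(41, 33) ≈ 1.2424)
C = -17427
I = Rational(41, 33) (I = Mul(Rational(41, 33), 1) = Rational(41, 33) ≈ 1.2424)
Pow(Add(C, I), -1) = Pow(Add(-17427, Rational(41, 33)), -1) = Pow(Rational(-575050, 33), -1) = Rational(-33, 575050)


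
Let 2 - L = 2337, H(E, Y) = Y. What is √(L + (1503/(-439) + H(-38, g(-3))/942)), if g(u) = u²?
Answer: I*√44433422310610/137846 ≈ 48.357*I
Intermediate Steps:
L = -2335 (L = 2 - 1*2337 = 2 - 2337 = -2335)
√(L + (1503/(-439) + H(-38, g(-3))/942)) = √(-2335 + (1503/(-439) + (-3)²/942)) = √(-2335 + (1503*(-1/439) + 9*(1/942))) = √(-2335 + (-1503/439 + 3/314)) = √(-2335 - 470625/137846) = √(-322341035/137846) = I*√44433422310610/137846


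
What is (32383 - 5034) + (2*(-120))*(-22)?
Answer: 32629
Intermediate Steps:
(32383 - 5034) + (2*(-120))*(-22) = 27349 - 240*(-22) = 27349 + 5280 = 32629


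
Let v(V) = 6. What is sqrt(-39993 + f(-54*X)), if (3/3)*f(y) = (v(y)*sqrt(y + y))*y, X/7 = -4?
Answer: sqrt(-39993 + 108864*sqrt(21)) ≈ 677.41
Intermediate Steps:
X = -28 (X = 7*(-4) = -28)
f(y) = 6*sqrt(2)*y**(3/2) (f(y) = (6*sqrt(y + y))*y = (6*sqrt(2*y))*y = (6*(sqrt(2)*sqrt(y)))*y = (6*sqrt(2)*sqrt(y))*y = 6*sqrt(2)*y**(3/2))
sqrt(-39993 + f(-54*X)) = sqrt(-39993 + 6*sqrt(2)*(-54*(-28))**(3/2)) = sqrt(-39993 + 6*sqrt(2)*1512**(3/2)) = sqrt(-39993 + 6*sqrt(2)*(9072*sqrt(42))) = sqrt(-39993 + 108864*sqrt(21))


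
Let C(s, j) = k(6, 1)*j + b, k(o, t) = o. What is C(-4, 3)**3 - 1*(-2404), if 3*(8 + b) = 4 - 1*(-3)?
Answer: 115561/27 ≈ 4280.0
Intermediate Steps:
b = -17/3 (b = -8 + (4 - 1*(-3))/3 = -8 + (4 + 3)/3 = -8 + (1/3)*7 = -8 + 7/3 = -17/3 ≈ -5.6667)
C(s, j) = -17/3 + 6*j (C(s, j) = 6*j - 17/3 = -17/3 + 6*j)
C(-4, 3)**3 - 1*(-2404) = (-17/3 + 6*3)**3 - 1*(-2404) = (-17/3 + 18)**3 + 2404 = (37/3)**3 + 2404 = 50653/27 + 2404 = 115561/27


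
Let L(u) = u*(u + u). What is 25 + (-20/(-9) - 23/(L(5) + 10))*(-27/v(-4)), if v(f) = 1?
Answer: -493/20 ≈ -24.650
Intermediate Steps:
L(u) = 2*u² (L(u) = u*(2*u) = 2*u²)
25 + (-20/(-9) - 23/(L(5) + 10))*(-27/v(-4)) = 25 + (-20/(-9) - 23/(2*5² + 10))*(-27/1) = 25 + (-20*(-⅑) - 23/(2*25 + 10))*(-27*1) = 25 + (20/9 - 23/(50 + 10))*(-27) = 25 + (20/9 - 23/60)*(-27) = 25 + (331/180)*(-27) = 25 - 993/20 = -493/20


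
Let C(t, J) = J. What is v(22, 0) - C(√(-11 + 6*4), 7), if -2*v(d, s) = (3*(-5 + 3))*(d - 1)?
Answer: 56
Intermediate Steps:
v(d, s) = -3 + 3*d (v(d, s) = -3*(-5 + 3)*(d - 1)/2 = -3*(-2)*(-1 + d)/2 = -(-3)*(-1 + d) = -(6 - 6*d)/2 = -3 + 3*d)
v(22, 0) - C(√(-11 + 6*4), 7) = (-3 + 3*22) - 1*7 = (-3 + 66) - 7 = 63 - 7 = 56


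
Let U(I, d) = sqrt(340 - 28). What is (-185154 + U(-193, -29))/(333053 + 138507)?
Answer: -92577/235780 + sqrt(78)/235780 ≈ -0.39260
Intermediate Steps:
U(I, d) = 2*sqrt(78) (U(I, d) = sqrt(312) = 2*sqrt(78))
(-185154 + U(-193, -29))/(333053 + 138507) = (-185154 + 2*sqrt(78))/(333053 + 138507) = (-185154 + 2*sqrt(78))/471560 = (-185154 + 2*sqrt(78))*(1/471560) = -92577/235780 + sqrt(78)/235780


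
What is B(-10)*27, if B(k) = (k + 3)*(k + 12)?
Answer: -378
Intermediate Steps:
B(k) = (3 + k)*(12 + k)
B(-10)*27 = (36 + (-10)**2 + 15*(-10))*27 = (36 + 100 - 150)*27 = -14*27 = -378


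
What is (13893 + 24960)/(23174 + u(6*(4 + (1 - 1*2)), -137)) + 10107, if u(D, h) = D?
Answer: 234440397/23192 ≈ 10109.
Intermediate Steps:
(13893 + 24960)/(23174 + u(6*(4 + (1 - 1*2)), -137)) + 10107 = (13893 + 24960)/(23174 + 6*(4 + (1 - 1*2))) + 10107 = 38853/(23174 + 6*(4 + (1 - 2))) + 10107 = 38853/(23174 + 6*(4 - 1)) + 10107 = 38853/(23174 + 6*3) + 10107 = 38853/(23174 + 18) + 10107 = 38853/23192 + 10107 = 234440397/23192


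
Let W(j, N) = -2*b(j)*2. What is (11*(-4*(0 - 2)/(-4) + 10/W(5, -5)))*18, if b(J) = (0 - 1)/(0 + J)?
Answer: 2079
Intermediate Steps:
b(J) = -1/J
W(j, N) = 4/j (W(j, N) = -(-2)/j*2 = (2/j)*2 = 4/j)
(11*(-4*(0 - 2)/(-4) + 10/W(5, -5)))*18 = (11*(-4*(0 - 2)/(-4) + 10/((4/5))))*18 = (11*(-4*(-2)*(-¼) + 10/((4*(⅕)))))*18 = (11*(8*(-¼) + 10/(⅘)))*18 = (11*(-2 + 10*(5/4)))*18 = (11*(-2 + 25/2))*18 = (11*(21/2))*18 = (231/2)*18 = 2079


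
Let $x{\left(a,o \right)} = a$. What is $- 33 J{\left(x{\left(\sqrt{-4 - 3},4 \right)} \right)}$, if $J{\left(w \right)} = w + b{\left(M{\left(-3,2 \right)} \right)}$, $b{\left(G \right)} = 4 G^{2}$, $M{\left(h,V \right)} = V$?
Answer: $-528 - 33 i \sqrt{7} \approx -528.0 - 87.31 i$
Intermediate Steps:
$J{\left(w \right)} = 16 + w$ ($J{\left(w \right)} = w + 4 \cdot 2^{2} = w + 4 \cdot 4 = w + 16 = 16 + w$)
$- 33 J{\left(x{\left(\sqrt{-4 - 3},4 \right)} \right)} = - 33 \left(16 + \sqrt{-4 - 3}\right) = - 33 \left(16 + \sqrt{-7}\right) = - 33 \left(16 + i \sqrt{7}\right) = -528 - 33 i \sqrt{7}$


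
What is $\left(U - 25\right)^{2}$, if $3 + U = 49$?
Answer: $441$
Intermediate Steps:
$U = 46$ ($U = -3 + 49 = 46$)
$\left(U - 25\right)^{2} = \left(46 - 25\right)^{2} = 21^{2} = 441$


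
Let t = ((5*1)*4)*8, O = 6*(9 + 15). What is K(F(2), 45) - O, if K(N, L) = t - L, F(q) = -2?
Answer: -29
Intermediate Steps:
O = 144 (O = 6*24 = 144)
t = 160 (t = (5*4)*8 = 20*8 = 160)
K(N, L) = 160 - L
K(F(2), 45) - O = (160 - 1*45) - 1*144 = (160 - 45) - 144 = 115 - 144 = -29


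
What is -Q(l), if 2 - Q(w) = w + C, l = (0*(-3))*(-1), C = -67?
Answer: -69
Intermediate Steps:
l = 0 (l = 0*(-1) = 0)
Q(w) = 69 - w (Q(w) = 2 - (w - 67) = 2 - (-67 + w) = 2 + (67 - w) = 69 - w)
-Q(l) = -(69 - 1*0) = -(69 + 0) = -1*69 = -69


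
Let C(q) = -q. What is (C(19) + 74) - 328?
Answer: -273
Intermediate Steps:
(C(19) + 74) - 328 = (-1*19 + 74) - 328 = (-19 + 74) - 328 = 55 - 328 = -273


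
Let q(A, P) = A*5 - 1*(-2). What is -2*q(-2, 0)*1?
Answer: 16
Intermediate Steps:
q(A, P) = 2 + 5*A (q(A, P) = 5*A + 2 = 2 + 5*A)
-2*q(-2, 0)*1 = -2*(2 + 5*(-2))*1 = -2*(2 - 10)*1 = -2*(-8)*1 = 16*1 = 16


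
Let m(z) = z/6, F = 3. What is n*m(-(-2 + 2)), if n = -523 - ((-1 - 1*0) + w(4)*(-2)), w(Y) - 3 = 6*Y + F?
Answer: 0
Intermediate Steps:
w(Y) = 6 + 6*Y (w(Y) = 3 + (6*Y + 3) = 3 + (3 + 6*Y) = 6 + 6*Y)
n = -462 (n = -523 - ((-1 - 1*0) + (6 + 6*4)*(-2)) = -523 - ((-1 + 0) + (6 + 24)*(-2)) = -523 - (-1 + 30*(-2)) = -523 - (-1 - 60) = -523 - 1*(-61) = -523 + 61 = -462)
m(z) = z/6 (m(z) = z*(1/6) = z/6)
n*m(-(-2 + 2)) = -77*(-(-2 + 2)) = -77*(-1*0) = -77*0 = -462*0 = 0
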